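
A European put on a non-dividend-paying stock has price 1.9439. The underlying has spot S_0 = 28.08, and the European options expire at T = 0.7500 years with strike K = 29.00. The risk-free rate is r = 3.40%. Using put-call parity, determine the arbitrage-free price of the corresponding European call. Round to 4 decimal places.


Put-call parity: C - P = S_0 * exp(-qT) - K * exp(-rT).
S_0 * exp(-qT) = 28.0800 * 1.00000000 = 28.08000000
K * exp(-rT) = 29.0000 * 0.97482238 = 28.26984899
C = P + S*exp(-qT) - K*exp(-rT)
C = 1.9439 + 28.08000000 - 28.26984899 = 1.7541

Answer: Call price = 1.7541


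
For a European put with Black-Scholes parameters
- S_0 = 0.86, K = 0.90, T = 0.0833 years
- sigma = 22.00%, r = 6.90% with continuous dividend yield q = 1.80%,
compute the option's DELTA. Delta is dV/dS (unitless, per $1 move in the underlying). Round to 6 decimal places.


Answer: Delta = -0.730397

Derivation:
d1 = -0.6173352826; d2 = -0.6808311092
phi(d1) = 0.3297270926; exp(-qT) = 0.9985017235; exp(-rT) = 0.9942687864
N(-d1) = 0.7314932003
Delta = -exp(-qT) * N(-d1) = -0.9985017235 * 0.7314932003 = -0.730397


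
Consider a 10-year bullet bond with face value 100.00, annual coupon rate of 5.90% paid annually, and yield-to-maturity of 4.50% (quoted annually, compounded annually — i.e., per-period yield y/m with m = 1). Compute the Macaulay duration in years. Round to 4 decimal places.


Answer: Macaulay duration = 7.9566 years

Derivation:
Coupon per period c = face * coupon_rate / m = 5.900000
Periods per year m = 1; per-period yield y/m = 0.045000
Number of cashflows N = 10
Cashflows (t years, CF_t, discount factor 1/(1+y/m)^(m*t), PV):
  t = 1.0000: CF_t = 5.900000, DF = 0.956938, PV = 5.645933
  t = 2.0000: CF_t = 5.900000, DF = 0.915730, PV = 5.402807
  t = 3.0000: CF_t = 5.900000, DF = 0.876297, PV = 5.170150
  t = 4.0000: CF_t = 5.900000, DF = 0.838561, PV = 4.947512
  t = 5.0000: CF_t = 5.900000, DF = 0.802451, PV = 4.734461
  t = 6.0000: CF_t = 5.900000, DF = 0.767896, PV = 4.530585
  t = 7.0000: CF_t = 5.900000, DF = 0.734828, PV = 4.335488
  t = 8.0000: CF_t = 5.900000, DF = 0.703185, PV = 4.148792
  t = 9.0000: CF_t = 5.900000, DF = 0.672904, PV = 3.970136
  t = 10.0000: CF_t = 105.900000, DF = 0.643928, PV = 68.191942
Price P = sum_t PV_t = 111.077805
Macaulay numerator sum_t t * PV_t:
  t * PV_t at t = 1.0000: 5.645933
  t * PV_t at t = 2.0000: 10.805613
  t * PV_t at t = 3.0000: 15.510450
  t * PV_t at t = 4.0000: 19.790048
  t * PV_t at t = 5.0000: 23.672306
  t * PV_t at t = 6.0000: 27.183509
  t * PV_t at t = 7.0000: 30.348415
  t * PV_t at t = 8.0000: 33.190338
  t * PV_t at t = 9.0000: 35.731225
  t * PV_t at t = 10.0000: 681.919415
Macaulay duration D = (sum_t t * PV_t) / P = 883.797253 / 111.077805 = 7.956560


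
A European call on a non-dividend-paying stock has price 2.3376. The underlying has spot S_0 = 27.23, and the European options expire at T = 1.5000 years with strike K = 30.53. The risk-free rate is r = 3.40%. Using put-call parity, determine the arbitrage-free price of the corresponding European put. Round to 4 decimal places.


Answer: Put price = 4.1196

Derivation:
Put-call parity: C - P = S_0 * exp(-qT) - K * exp(-rT).
S_0 * exp(-qT) = 27.2300 * 1.00000000 = 27.23000000
K * exp(-rT) = 30.5300 * 0.95027867 = 29.01200781
P = C - S*exp(-qT) + K*exp(-rT)
P = 2.3376 - 27.23000000 + 29.01200781 = 4.1196


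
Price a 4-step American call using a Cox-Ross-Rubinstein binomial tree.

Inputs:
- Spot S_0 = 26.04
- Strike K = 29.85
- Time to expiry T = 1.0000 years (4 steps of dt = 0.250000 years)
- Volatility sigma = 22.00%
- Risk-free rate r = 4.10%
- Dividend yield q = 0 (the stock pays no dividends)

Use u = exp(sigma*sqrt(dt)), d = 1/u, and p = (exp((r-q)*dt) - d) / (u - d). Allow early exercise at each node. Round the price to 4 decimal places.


Answer: Price = V(0,0) = 1.4098

Derivation:
dt = T/N = 0.250000
u = exp(sigma*sqrt(dt)) = 1.116278; d = 1/u = 0.895834
p = (exp((r-q)*dt) - d) / (u - d) = 0.519264
Discount per step: exp(-r*dt) = 0.989802
Stock lattice S(k, i) with i counting down-moves:
  k=0: S(0,0) = 26.0400
  k=1: S(1,0) = 29.0679; S(1,1) = 23.3275
  k=2: S(2,0) = 32.4478; S(2,1) = 26.0400; S(2,2) = 20.8976
  k=3: S(3,0) = 36.2208; S(3,1) = 29.0679; S(3,2) = 23.3275; S(3,3) = 18.7208
  k=4: S(4,0) = 40.4325; S(4,1) = 32.4478; S(4,2) = 26.0400; S(4,3) = 20.8976; S(4,4) = 16.7707
Terminal payoffs V(N, i) = max(S_T - K, 0):
  V(4,0) = 10.582496; V(4,1) = 2.597838; V(4,2) = 0.000000; V(4,3) = 0.000000; V(4,4) = 0.000000
Backward induction: V(k, i) = exp(-r*dt) * [p * V(k+1, i) + (1-p) * V(k+1, i+1)]; then take max(V_cont, immediate exercise) for American.
  V(3,0) = exp(-r*dt) * [p*10.582496 + (1-p)*2.597838] = 6.675210; exercise = 6.370810; V(3,0) = max -> 6.675210
  V(3,1) = exp(-r*dt) * [p*2.597838 + (1-p)*0.000000] = 1.335207; exercise = 0.000000; V(3,1) = max -> 1.335207
  V(3,2) = exp(-r*dt) * [p*0.000000 + (1-p)*0.000000] = 0.000000; exercise = 0.000000; V(3,2) = max -> 0.000000
  V(3,3) = exp(-r*dt) * [p*0.000000 + (1-p)*0.000000] = 0.000000; exercise = 0.000000; V(3,3) = max -> 0.000000
  V(2,0) = exp(-r*dt) * [p*6.675210 + (1-p)*1.335207] = 4.066185; exercise = 2.597838; V(2,0) = max -> 4.066185
  V(2,1) = exp(-r*dt) * [p*1.335207 + (1-p)*0.000000] = 0.686255; exercise = 0.000000; V(2,1) = max -> 0.686255
  V(2,2) = exp(-r*dt) * [p*0.000000 + (1-p)*0.000000] = 0.000000; exercise = 0.000000; V(2,2) = max -> 0.000000
  V(1,0) = exp(-r*dt) * [p*4.066185 + (1-p)*0.686255] = 2.416435; exercise = 0.000000; V(1,0) = max -> 2.416435
  V(1,1) = exp(-r*dt) * [p*0.686255 + (1-p)*0.000000] = 0.352713; exercise = 0.000000; V(1,1) = max -> 0.352713
  V(0,0) = exp(-r*dt) * [p*2.416435 + (1-p)*0.352713] = 1.409804; exercise = 0.000000; V(0,0) = max -> 1.409804


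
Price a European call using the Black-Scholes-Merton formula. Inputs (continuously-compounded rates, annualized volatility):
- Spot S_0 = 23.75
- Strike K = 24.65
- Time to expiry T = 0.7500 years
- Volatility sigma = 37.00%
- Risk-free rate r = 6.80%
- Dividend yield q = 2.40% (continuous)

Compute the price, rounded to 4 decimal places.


Answer: Price = 2.9266

Derivation:
d1 = (ln(S/K) + (r - q + 0.5*sigma^2) * T) / (sigma * sqrt(T)) = 0.14712486
d2 = d1 - sigma * sqrt(T) = -0.17330454
exp(-rT) = 0.95027867; exp(-qT) = 0.98216103
C = S_0 * exp(-qT) * N(d1) - K * exp(-rT) * N(d2)
N(d1) = 0.55848327; N(d2) = 0.43120603
C = 23.7500 * 0.98216103 * 0.55848327 - 24.6500 * 0.95027867 * 0.43120603 = 2.9266


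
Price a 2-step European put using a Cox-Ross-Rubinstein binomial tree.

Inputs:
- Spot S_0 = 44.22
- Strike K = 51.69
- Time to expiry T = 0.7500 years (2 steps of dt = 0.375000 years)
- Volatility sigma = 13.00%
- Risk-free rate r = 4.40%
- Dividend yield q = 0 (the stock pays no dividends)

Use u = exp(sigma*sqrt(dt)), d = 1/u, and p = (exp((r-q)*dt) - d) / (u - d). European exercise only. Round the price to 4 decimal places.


dt = T/N = 0.375000
u = exp(sigma*sqrt(dt)) = 1.082863; d = 1/u = 0.923478
p = (exp((r-q)*dt) - d) / (u - d) = 0.584490
Discount per step: exp(-r*dt) = 0.983635
Stock lattice S(k, i) with i counting down-moves:
  k=0: S(0,0) = 44.2200
  k=1: S(1,0) = 47.8842; S(1,1) = 40.8362
  k=2: S(2,0) = 51.8520; S(2,1) = 44.2200; S(2,2) = 37.7113
Terminal payoffs V(N, i) = max(K - S_T, 0):
  V(2,0) = 0.000000; V(2,1) = 7.470000; V(2,2) = 13.978679
Backward induction: V(k, i) = exp(-r*dt) * [p * V(k+1, i) + (1-p) * V(k+1, i+1)].
  V(1,0) = exp(-r*dt) * [p*0.000000 + (1-p)*7.470000] = 3.053066
  V(1,1) = exp(-r*dt) * [p*7.470000 + (1-p)*13.978679] = 10.007920
  V(0,0) = exp(-r*dt) * [p*3.053066 + (1-p)*10.007920] = 5.845624

Answer: Price = V(0,0) = 5.8456


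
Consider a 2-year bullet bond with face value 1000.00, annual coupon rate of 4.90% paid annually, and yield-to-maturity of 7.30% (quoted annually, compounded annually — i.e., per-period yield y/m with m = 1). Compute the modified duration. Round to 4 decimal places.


Coupon per period c = face * coupon_rate / m = 49.000000
Periods per year m = 1; per-period yield y/m = 0.073000
Number of cashflows N = 2
Cashflows (t years, CF_t, discount factor 1/(1+y/m)^(m*t), PV):
  t = 1.0000: CF_t = 49.000000, DF = 0.931966, PV = 45.666356
  t = 2.0000: CF_t = 1049.000000, DF = 0.868561, PV = 911.120974
Price P = sum_t PV_t = 956.787330
First compute Macaulay numerator sum_t t * PV_t:
  t * PV_t at t = 1.0000: 45.666356
  t * PV_t at t = 2.0000: 1822.241948
Macaulay duration D = 1867.908304 / 956.787330 = 1.952271
Modified duration = D / (1 + y/m) = 1.952271 / (1 + 0.073000) = 1.819451

Answer: Modified duration = 1.8195


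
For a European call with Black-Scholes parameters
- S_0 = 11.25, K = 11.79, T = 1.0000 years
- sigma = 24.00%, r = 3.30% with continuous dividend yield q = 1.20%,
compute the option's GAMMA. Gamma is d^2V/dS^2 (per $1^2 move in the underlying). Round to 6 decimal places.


Answer: Gamma = 0.145983

Derivation:
d1 = 0.0121517254; d2 = -0.2278482746
phi(d1) = 0.3989128267; exp(-qT) = 0.9880717129; exp(-rT) = 0.9675385596
Gamma = exp(-qT) * phi(d1) / (S * sigma * sqrt(T)) = 0.9880717129 * 0.3989128267 / (11.2500 * 0.2400 * 1.0000000000) = 0.145983


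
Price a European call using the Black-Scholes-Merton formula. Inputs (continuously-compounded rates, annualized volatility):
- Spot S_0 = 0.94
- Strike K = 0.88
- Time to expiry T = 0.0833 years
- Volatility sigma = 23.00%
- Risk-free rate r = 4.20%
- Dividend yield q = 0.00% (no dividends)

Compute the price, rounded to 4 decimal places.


Answer: Price = 0.0677

Derivation:
d1 = (ln(S/K) + (r - q + 0.5*sigma^2) * T) / (sigma * sqrt(T)) = 1.07950728
d2 = d1 - sigma * sqrt(T) = 1.01312528
exp(-rT) = 0.99650751; exp(-qT) = 1.00000000
C = S_0 * exp(-qT) * N(d1) - K * exp(-rT) * N(d2)
N(d1) = 0.85981917; N(d2) = 0.84449984
C = 0.9400 * 1.00000000 * 0.85981917 - 0.8800 * 0.99650751 * 0.84449984 = 0.0677


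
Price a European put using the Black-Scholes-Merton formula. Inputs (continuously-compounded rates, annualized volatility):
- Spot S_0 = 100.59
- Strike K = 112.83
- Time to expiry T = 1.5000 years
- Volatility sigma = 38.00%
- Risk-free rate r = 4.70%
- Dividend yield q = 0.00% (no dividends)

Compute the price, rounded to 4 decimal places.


Answer: Price = 21.2927

Derivation:
d1 = (ln(S/K) + (r - q + 0.5*sigma^2) * T) / (sigma * sqrt(T)) = 0.13745202
d2 = d1 - sigma * sqrt(T) = -0.32795103
exp(-rT) = 0.93192774; exp(-qT) = 1.00000000
P = K * exp(-rT) * N(-d2) - S_0 * exp(-qT) * N(-d1)
N(-d1) = 0.44533676; N(-d2) = 0.62852566
P = 112.8300 * 0.93192774 * 0.62852566 - 100.5900 * 1.00000000 * 0.44533676 = 21.2927


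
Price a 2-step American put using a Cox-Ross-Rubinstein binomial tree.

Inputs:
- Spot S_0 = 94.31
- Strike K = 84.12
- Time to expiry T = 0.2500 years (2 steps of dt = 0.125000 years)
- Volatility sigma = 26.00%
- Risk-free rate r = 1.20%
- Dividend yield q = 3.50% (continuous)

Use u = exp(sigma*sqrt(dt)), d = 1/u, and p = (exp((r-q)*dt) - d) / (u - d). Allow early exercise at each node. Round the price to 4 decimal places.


Answer: Price = V(0,0) = 1.6333

Derivation:
dt = T/N = 0.125000
u = exp(sigma*sqrt(dt)) = 1.096281; d = 1/u = 0.912175
p = (exp((r-q)*dt) - d) / (u - d) = 0.461442
Discount per step: exp(-r*dt) = 0.998501
Stock lattice S(k, i) with i counting down-moves:
  k=0: S(0,0) = 94.3100
  k=1: S(1,0) = 103.3903; S(1,1) = 86.0272
  k=2: S(2,0) = 113.3449; S(2,1) = 94.3100; S(2,2) = 78.4718
Terminal payoffs V(N, i) = max(K - S_T, 0):
  V(2,0) = 0.000000; V(2,1) = 0.000000; V(2,2) = 5.648189
Backward induction: V(k, i) = exp(-r*dt) * [p * V(k+1, i) + (1-p) * V(k+1, i+1)]; then take max(V_cont, immediate exercise) for American.
  V(1,0) = exp(-r*dt) * [p*0.000000 + (1-p)*0.000000] = 0.000000; exercise = 0.000000; V(1,0) = max -> 0.000000
  V(1,1) = exp(-r*dt) * [p*0.000000 + (1-p)*5.648189] = 3.037320; exercise = 0.000000; V(1,1) = max -> 3.037320
  V(0,0) = exp(-r*dt) * [p*0.000000 + (1-p)*3.037320] = 1.633322; exercise = 0.000000; V(0,0) = max -> 1.633322


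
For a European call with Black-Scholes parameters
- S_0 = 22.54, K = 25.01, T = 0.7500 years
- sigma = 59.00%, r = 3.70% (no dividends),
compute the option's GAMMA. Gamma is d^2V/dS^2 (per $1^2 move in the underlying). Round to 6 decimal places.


d1 = 0.1062779794; d2 = -0.4046770088
phi(d1) = 0.3966956021; exp(-qT) = 1.0000000000; exp(-rT) = 0.9726314943
Gamma = exp(-qT) * phi(d1) / (S * sigma * sqrt(T)) = 1.0000000000 * 0.3966956021 / (22.5400 * 0.5900 * 0.8660254038) = 0.034445

Answer: Gamma = 0.034445


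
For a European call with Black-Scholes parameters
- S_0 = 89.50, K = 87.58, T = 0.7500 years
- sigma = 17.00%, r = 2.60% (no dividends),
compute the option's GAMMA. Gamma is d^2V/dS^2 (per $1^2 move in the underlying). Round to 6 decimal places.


Answer: Gamma = 0.028444

Derivation:
d1 = 0.3533618928; d2 = 0.2061375742
phi(d1) = 0.3747969573; exp(-qT) = 1.0000000000; exp(-rT) = 0.9806888952
Gamma = exp(-qT) * phi(d1) / (S * sigma * sqrt(T)) = 1.0000000000 * 0.3747969573 / (89.5000 * 0.1700 * 0.8660254038) = 0.028444


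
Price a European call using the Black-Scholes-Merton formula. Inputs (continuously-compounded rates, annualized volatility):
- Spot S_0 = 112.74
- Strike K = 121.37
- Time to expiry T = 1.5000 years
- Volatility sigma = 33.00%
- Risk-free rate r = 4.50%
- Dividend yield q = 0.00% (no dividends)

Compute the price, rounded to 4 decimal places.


d1 = (ln(S/K) + (r - q + 0.5*sigma^2) * T) / (sigma * sqrt(T)) = 0.18659558
d2 = d1 - sigma * sqrt(T) = -0.21757023
exp(-rT) = 0.93472772; exp(-qT) = 1.00000000
C = S_0 * exp(-qT) * N(d1) - K * exp(-rT) * N(d2)
N(d1) = 0.57401113; N(d2) = 0.41388199
C = 112.7400 * 1.00000000 * 0.57401113 - 121.3700 * 0.93472772 * 0.41388199 = 17.7600

Answer: Price = 17.7600


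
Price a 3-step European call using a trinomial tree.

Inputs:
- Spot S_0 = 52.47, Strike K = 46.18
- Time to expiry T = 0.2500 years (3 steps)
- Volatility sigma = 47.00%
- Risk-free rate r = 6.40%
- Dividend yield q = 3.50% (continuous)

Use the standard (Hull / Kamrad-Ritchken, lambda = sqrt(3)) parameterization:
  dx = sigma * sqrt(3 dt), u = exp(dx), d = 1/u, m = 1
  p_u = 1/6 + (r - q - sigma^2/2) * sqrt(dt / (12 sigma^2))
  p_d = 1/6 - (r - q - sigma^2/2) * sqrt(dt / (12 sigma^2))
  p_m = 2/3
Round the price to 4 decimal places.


dt = T/N = 0.083333; dx = sigma*sqrt(3*dt) = 0.235000
u = exp(dx) = 1.264909; d = 1/u = 0.790571
p_u = 0.152225, p_m = 0.666667, p_d = 0.181108
Discount per step: exp(-r*dt) = 0.994681
Stock lattice S(k, j) with j the centered position index:
  k=0: S(0,+0) = 52.4700
  k=1: S(1,-1) = 41.4813; S(1,+0) = 52.4700; S(1,+1) = 66.3698
  k=2: S(2,-2) = 32.7939; S(2,-1) = 41.4813; S(2,+0) = 52.4700; S(2,+1) = 66.3698; S(2,+2) = 83.9517
  k=3: S(3,-3) = 25.9259; S(3,-2) = 32.7939; S(3,-1) = 41.4813; S(3,+0) = 52.4700; S(3,+1) = 66.3698; S(3,+2) = 83.9517; S(3,+3) = 106.1912
Terminal payoffs V(N, j) = max(S_T - K, 0):
  V(3,-3) = 0.000000; V(3,-2) = 0.000000; V(3,-1) = 0.000000; V(3,+0) = 6.290000; V(3,+1) = 20.189763; V(3,+2) = 37.771695; V(3,+3) = 60.011236
Backward induction: V(k, j) = exp(-r*dt) * [p_u * V(k+1, j+1) + p_m * V(k+1, j) + p_d * V(k+1, j-1)]
  V(2,-2) = exp(-r*dt) * [p_u*0.000000 + p_m*0.000000 + p_d*0.000000] = 0.000000
  V(2,-1) = exp(-r*dt) * [p_u*6.290000 + p_m*0.000000 + p_d*0.000000] = 0.952403
  V(2,+0) = exp(-r*dt) * [p_u*20.189763 + p_m*6.290000 + p_d*0.000000] = 7.228071
  V(2,+1) = exp(-r*dt) * [p_u*37.771695 + p_m*20.189763 + p_d*6.290000] = 20.240577
  V(2,+2) = exp(-r*dt) * [p_u*60.011236 + p_m*37.771695 + p_d*20.189763] = 37.770899
  V(1,-1) = exp(-r*dt) * [p_u*7.228071 + p_m*0.952403 + p_d*0.000000] = 1.726000
  V(1,+0) = exp(-r*dt) * [p_u*20.240577 + p_m*7.228071 + p_d*0.952403] = 8.029390
  V(1,+1) = exp(-r*dt) * [p_u*37.770899 + p_m*20.240577 + p_d*7.228071] = 20.443141
  V(0,+0) = exp(-r*dt) * [p_u*20.443141 + p_m*8.029390 + p_d*1.726000] = 8.730791

Answer: Price = V(0,0) = 8.7308


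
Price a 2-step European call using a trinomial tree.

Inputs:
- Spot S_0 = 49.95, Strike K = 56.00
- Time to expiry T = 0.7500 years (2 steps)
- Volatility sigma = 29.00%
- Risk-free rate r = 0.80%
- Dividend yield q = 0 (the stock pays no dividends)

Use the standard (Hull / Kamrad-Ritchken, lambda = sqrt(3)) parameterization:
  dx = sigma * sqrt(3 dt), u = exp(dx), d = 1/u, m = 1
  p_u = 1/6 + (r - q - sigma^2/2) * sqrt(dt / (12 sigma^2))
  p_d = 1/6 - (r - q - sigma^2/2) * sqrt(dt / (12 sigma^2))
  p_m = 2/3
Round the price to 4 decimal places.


dt = T/N = 0.375000; dx = sigma*sqrt(3*dt) = 0.307591
u = exp(dx) = 1.360145; d = 1/u = 0.735216
p_u = 0.145911, p_m = 0.666667, p_d = 0.187423
Discount per step: exp(-r*dt) = 0.997004
Stock lattice S(k, j) with j the centered position index:
  k=0: S(0,+0) = 49.9500
  k=1: S(1,-1) = 36.7240; S(1,+0) = 49.9500; S(1,+1) = 67.9393
  k=2: S(2,-2) = 27.0001; S(2,-1) = 36.7240; S(2,+0) = 49.9500; S(2,+1) = 67.9393; S(2,+2) = 92.4072
Terminal payoffs V(N, j) = max(S_T - K, 0):
  V(2,-2) = 0.000000; V(2,-1) = 0.000000; V(2,+0) = 0.000000; V(2,+1) = 11.939252; V(2,+2) = 36.407247
Backward induction: V(k, j) = exp(-r*dt) * [p_u * V(k+1, j+1) + p_m * V(k+1, j) + p_d * V(k+1, j-1)]
  V(1,-1) = exp(-r*dt) * [p_u*0.000000 + p_m*0.000000 + p_d*0.000000] = 0.000000
  V(1,+0) = exp(-r*dt) * [p_u*11.939252 + p_m*0.000000 + p_d*0.000000] = 1.736846
  V(1,+1) = exp(-r*dt) * [p_u*36.407247 + p_m*11.939252 + p_d*0.000000] = 13.231951
  V(0,+0) = exp(-r*dt) * [p_u*13.231951 + p_m*1.736846 + p_d*0.000000] = 3.079328

Answer: Price = V(0,0) = 3.0793


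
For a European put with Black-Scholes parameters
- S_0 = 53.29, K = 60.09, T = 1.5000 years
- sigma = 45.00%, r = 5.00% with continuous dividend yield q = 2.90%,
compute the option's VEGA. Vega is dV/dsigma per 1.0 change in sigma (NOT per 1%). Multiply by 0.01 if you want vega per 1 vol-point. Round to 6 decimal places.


Answer: Vega = 24.765489

Derivation:
d1 = 0.1148180317; d2 = -0.4363171604
phi(d1) = 0.3963212642; exp(-qT) = 0.9574325541; exp(-rT) = 0.9277434863
Vega = S * exp(-qT) * phi(d1) * sqrt(T) = 53.2900 * 0.9574325541 * 0.3963212642 * 1.2247448714 = 24.765489


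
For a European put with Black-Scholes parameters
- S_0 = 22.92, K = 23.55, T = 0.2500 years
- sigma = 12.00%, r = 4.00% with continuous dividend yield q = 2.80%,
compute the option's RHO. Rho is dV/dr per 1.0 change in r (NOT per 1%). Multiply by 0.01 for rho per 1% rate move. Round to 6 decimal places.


Answer: Rho = -3.888498

Derivation:
d1 = -0.3719321436; d2 = -0.4319321436
phi(d1) = 0.3722813874; exp(-qT) = 0.9930244429; exp(-rT) = 0.9900498337
N(-d2) = 0.6671046340
Rho = -K*T*exp(-rT)*N(-d2) = -23.5500 * 0.2500 * 0.9900498337 * 0.6671046340 = -3.888498


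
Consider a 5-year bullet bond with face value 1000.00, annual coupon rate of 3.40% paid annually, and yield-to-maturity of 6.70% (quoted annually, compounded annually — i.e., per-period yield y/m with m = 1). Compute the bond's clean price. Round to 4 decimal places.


Coupon per period c = face * coupon_rate / m = 34.000000
Periods per year m = 1; per-period yield y/m = 0.067000
Number of cashflows N = 5
Cashflows (t years, CF_t, discount factor 1/(1+y/m)^(m*t), PV):
  t = 1.0000: CF_t = 34.000000, DF = 0.937207, PV = 31.865042
  t = 2.0000: CF_t = 34.000000, DF = 0.878357, PV = 29.864144
  t = 3.0000: CF_t = 34.000000, DF = 0.823203, PV = 27.988889
  t = 4.0000: CF_t = 34.000000, DF = 0.771511, PV = 26.231386
  t = 5.0000: CF_t = 1034.000000, DF = 0.723066, PV = 747.650179
Price P = sum_t PV_t = 863.599641

Answer: Price = 863.5996


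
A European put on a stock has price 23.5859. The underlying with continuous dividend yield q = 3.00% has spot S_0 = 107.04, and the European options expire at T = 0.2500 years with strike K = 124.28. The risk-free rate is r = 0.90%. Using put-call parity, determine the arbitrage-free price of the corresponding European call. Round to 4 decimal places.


Put-call parity: C - P = S_0 * exp(-qT) - K * exp(-rT).
S_0 * exp(-qT) = 107.0400 * 0.99252805 = 106.24020299
K * exp(-rT) = 124.2800 * 0.99775253 = 124.00068435
C = P + S*exp(-qT) - K*exp(-rT)
C = 23.5859 + 106.24020299 - 124.00068435 = 5.8254

Answer: Call price = 5.8254


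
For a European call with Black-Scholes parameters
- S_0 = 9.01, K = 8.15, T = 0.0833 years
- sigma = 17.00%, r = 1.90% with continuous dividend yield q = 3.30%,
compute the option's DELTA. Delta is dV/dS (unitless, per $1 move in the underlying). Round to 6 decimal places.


d1 = 2.0453422486; d2 = 1.9962772917
phi(d1) = 0.0492596008; exp(-qT) = 0.9972548748; exp(-rT) = 0.9984185518
N(d1) = 0.9795894359
Delta = exp(-qT) * N(d1) = 0.9972548748 * 0.9795894359 = 0.976900

Answer: Delta = 0.976900


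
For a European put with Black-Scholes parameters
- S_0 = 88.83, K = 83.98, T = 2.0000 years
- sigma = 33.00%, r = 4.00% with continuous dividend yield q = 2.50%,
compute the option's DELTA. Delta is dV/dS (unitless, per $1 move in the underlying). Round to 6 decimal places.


Answer: Delta = -0.321513

Derivation:
d1 = 0.4179338678; d2 = -0.0487566078
phi(d1) = 0.3655789959; exp(-qT) = 0.9512294245; exp(-rT) = 0.9231163464
N(-d1) = 0.3379977348
Delta = -exp(-qT) * N(-d1) = -0.9512294245 * 0.3379977348 = -0.321513


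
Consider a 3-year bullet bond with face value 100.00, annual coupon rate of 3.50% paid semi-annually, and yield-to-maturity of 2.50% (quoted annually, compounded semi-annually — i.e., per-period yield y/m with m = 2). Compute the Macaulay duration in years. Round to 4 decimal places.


Coupon per period c = face * coupon_rate / m = 1.750000
Periods per year m = 2; per-period yield y/m = 0.012500
Number of cashflows N = 6
Cashflows (t years, CF_t, discount factor 1/(1+y/m)^(m*t), PV):
  t = 0.5000: CF_t = 1.750000, DF = 0.987654, PV = 1.728395
  t = 1.0000: CF_t = 1.750000, DF = 0.975461, PV = 1.707057
  t = 1.5000: CF_t = 1.750000, DF = 0.963418, PV = 1.685982
  t = 2.0000: CF_t = 1.750000, DF = 0.951524, PV = 1.665167
  t = 2.5000: CF_t = 1.750000, DF = 0.939777, PV = 1.644610
  t = 3.0000: CF_t = 101.750000, DF = 0.928175, PV = 94.441794
Price P = sum_t PV_t = 102.873005
Macaulay numerator sum_t t * PV_t:
  t * PV_t at t = 0.5000: 0.864198
  t * PV_t at t = 1.0000: 1.707057
  t * PV_t at t = 1.5000: 2.528973
  t * PV_t at t = 2.0000: 3.330335
  t * PV_t at t = 2.5000: 4.111525
  t * PV_t at t = 3.0000: 283.325381
Macaulay duration D = (sum_t t * PV_t) / P = 295.867468 / 102.873005 = 2.876046

Answer: Macaulay duration = 2.8760 years


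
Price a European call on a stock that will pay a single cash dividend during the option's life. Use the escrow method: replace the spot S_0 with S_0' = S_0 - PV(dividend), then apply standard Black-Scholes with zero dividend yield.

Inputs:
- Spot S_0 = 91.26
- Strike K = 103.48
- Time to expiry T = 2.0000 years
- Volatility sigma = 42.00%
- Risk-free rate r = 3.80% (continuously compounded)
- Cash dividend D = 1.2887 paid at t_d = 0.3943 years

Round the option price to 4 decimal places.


Answer: Price = 18.8683

Derivation:
PV(D) = D * exp(-r * t_d) = 1.2887 * 0.98512829 = 1.26953483
S_0' = S_0 - PV(D) = 91.2600 - 1.26953483 = 89.99046517
d1 = (ln(S_0'/K) + (r + sigma^2/2)*T) / (sigma*sqrt(T)) = 0.18978302
d2 = d1 - sigma*sqrt(T) = -0.40418667
exp(-rT) = 0.92681621
N(d1) = 0.57526042; N(d2) = 0.34303773
C = S_0' * N(d1) - K * exp(-rT) * N(d2) = 89.99046517 * 0.57526042 - 103.4800 * 0.92681621 * 0.34303773 = 18.8683


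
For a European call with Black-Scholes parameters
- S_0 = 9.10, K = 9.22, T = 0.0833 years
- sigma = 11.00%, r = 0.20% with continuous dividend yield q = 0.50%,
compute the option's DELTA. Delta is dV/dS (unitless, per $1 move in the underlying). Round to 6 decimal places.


Answer: Delta = 0.342727

Derivation:
d1 = -0.4046426270; d2 = -0.4363905403
phi(d1) = 0.3675829171; exp(-qT) = 0.9995835867; exp(-rT) = 0.9998334139
N(d1) = 0.3428701102
Delta = exp(-qT) * N(d1) = 0.9995835867 * 0.3428701102 = 0.342727


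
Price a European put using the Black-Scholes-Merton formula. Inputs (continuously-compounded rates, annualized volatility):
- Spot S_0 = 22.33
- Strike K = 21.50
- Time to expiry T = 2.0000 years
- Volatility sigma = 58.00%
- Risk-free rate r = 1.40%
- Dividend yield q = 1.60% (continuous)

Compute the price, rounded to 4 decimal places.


Answer: Price = 6.4140

Derivation:
d1 = (ln(S/K) + (r - q + 0.5*sigma^2) * T) / (sigma * sqrt(T)) = 0.45142444
d2 = d1 - sigma * sqrt(T) = -0.36881942
exp(-rT) = 0.97238837; exp(-qT) = 0.96850658
P = K * exp(-rT) * N(-d2) - S_0 * exp(-qT) * N(-d1)
N(-d1) = 0.32584183; N(-d2) = 0.64386884
P = 21.5000 * 0.97238837 * 0.64386884 - 22.3300 * 0.96850658 * 0.32584183 = 6.4140


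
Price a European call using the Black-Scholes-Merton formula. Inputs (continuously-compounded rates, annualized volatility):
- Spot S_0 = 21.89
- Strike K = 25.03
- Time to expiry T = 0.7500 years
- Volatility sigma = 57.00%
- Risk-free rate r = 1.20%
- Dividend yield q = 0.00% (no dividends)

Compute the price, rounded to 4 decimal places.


Answer: Price = 3.2359

Derivation:
d1 = (ln(S/K) + (r - q + 0.5*sigma^2) * T) / (sigma * sqrt(T)) = -0.00649812
d2 = d1 - sigma * sqrt(T) = -0.50013260
exp(-rT) = 0.99104038; exp(-qT) = 1.00000000
C = S_0 * exp(-qT) * N(d1) - K * exp(-rT) * N(d2)
N(d1) = 0.49740765; N(d2) = 0.30849086
C = 21.8900 * 1.00000000 * 0.49740765 - 25.0300 * 0.99104038 * 0.30849086 = 3.2359


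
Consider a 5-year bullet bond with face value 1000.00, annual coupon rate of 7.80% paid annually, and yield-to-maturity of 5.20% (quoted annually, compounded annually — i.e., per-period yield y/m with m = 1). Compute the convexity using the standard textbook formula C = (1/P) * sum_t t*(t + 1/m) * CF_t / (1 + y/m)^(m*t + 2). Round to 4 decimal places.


Coupon per period c = face * coupon_rate / m = 78.000000
Periods per year m = 1; per-period yield y/m = 0.052000
Number of cashflows N = 5
Cashflows (t years, CF_t, discount factor 1/(1+y/m)^(m*t), PV):
  t = 1.0000: CF_t = 78.000000, DF = 0.950570, PV = 74.144487
  t = 2.0000: CF_t = 78.000000, DF = 0.903584, PV = 70.479550
  t = 3.0000: CF_t = 78.000000, DF = 0.858920, PV = 66.995770
  t = 4.0000: CF_t = 78.000000, DF = 0.816464, PV = 63.684192
  t = 5.0000: CF_t = 1078.000000, DF = 0.776106, PV = 836.642769
Price P = sum_t PV_t = 1111.946768
Convexity numerator sum_t t*(t + 1/m) * CF_t / (1+y/m)^(m*t + 2):
  t = 1.0000: term = 133.991540
  t = 2.0000: term = 382.105152
  t = 3.0000: term = 726.435651
  t = 4.0000: term = 1150.880309
  t = 5.0000: term = 22679.309973
Convexity = (1/P) * sum = 25072.722625 / 1111.946768 = 22.548492

Answer: Convexity = 22.5485


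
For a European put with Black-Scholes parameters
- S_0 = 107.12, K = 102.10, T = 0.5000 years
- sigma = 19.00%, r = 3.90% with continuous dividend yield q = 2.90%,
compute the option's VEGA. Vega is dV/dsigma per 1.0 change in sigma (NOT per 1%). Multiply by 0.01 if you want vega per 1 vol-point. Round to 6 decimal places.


d1 = 0.4616437891; d2 = 0.3272935007
phi(d1) = 0.3586185367; exp(-qT) = 0.9856046187; exp(-rT) = 0.9806888952
Vega = S * exp(-qT) * phi(d1) * sqrt(T) = 107.1200 * 0.9856046187 * 0.3586185367 * 0.7071067812 = 26.772630

Answer: Vega = 26.772630


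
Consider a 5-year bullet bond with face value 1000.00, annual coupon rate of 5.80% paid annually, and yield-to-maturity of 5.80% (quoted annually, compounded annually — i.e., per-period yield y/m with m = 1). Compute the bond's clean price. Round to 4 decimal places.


Answer: Price = 1000.0000

Derivation:
Coupon per period c = face * coupon_rate / m = 58.000000
Periods per year m = 1; per-period yield y/m = 0.058000
Number of cashflows N = 5
Cashflows (t years, CF_t, discount factor 1/(1+y/m)^(m*t), PV):
  t = 1.0000: CF_t = 58.000000, DF = 0.945180, PV = 54.820416
  t = 2.0000: CF_t = 58.000000, DF = 0.893364, PV = 51.815138
  t = 3.0000: CF_t = 58.000000, DF = 0.844390, PV = 48.974610
  t = 4.0000: CF_t = 58.000000, DF = 0.798100, PV = 46.289802
  t = 5.0000: CF_t = 1058.000000, DF = 0.754348, PV = 798.100034
Price P = sum_t PV_t = 1000.000000


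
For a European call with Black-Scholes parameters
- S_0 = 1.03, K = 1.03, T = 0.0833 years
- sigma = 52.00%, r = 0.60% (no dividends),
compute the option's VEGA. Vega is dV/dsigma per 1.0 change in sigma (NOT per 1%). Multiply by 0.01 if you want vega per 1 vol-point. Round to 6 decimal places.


d1 = 0.0783707231; d2 = -0.0717103217
phi(d1) = 0.3977190139; exp(-qT) = 1.0000000000; exp(-rT) = 0.9995003249
Vega = S * exp(-qT) * phi(d1) * sqrt(T) = 1.0300 * 1.0000000000 * 0.3977190139 * 0.2886173938 = 0.118232

Answer: Vega = 0.118232


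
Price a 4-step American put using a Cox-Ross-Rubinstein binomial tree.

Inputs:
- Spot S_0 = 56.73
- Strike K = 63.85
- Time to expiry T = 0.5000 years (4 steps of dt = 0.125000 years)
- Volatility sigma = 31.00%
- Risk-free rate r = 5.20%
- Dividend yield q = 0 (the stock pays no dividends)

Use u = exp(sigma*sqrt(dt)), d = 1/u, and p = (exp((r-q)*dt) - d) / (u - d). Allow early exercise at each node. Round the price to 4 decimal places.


dt = T/N = 0.125000
u = exp(sigma*sqrt(dt)) = 1.115833; d = 1/u = 0.896191
p = (exp((r-q)*dt) - d) / (u - d) = 0.502317
Discount per step: exp(-r*dt) = 0.993521
Stock lattice S(k, i) with i counting down-moves:
  k=0: S(0,0) = 56.7300
  k=1: S(1,0) = 63.3012; S(1,1) = 50.8409
  k=2: S(2,0) = 70.6336; S(2,1) = 56.7300; S(2,2) = 45.5632
  k=3: S(3,0) = 78.8154; S(3,1) = 63.3012; S(3,2) = 50.8409; S(3,3) = 40.8333
  k=4: S(4,0) = 87.9448; S(4,1) = 70.6336; S(4,2) = 56.7300; S(4,3) = 45.5632; S(4,4) = 36.5945
Terminal payoffs V(N, i) = max(K - S_T, 0):
  V(4,0) = 0.000000; V(4,1) = 0.000000; V(4,2) = 7.120000; V(4,3) = 18.286814; V(4,4) = 27.255536
Backward induction: V(k, i) = exp(-r*dt) * [p * V(k+1, i) + (1-p) * V(k+1, i+1)]; then take max(V_cont, immediate exercise) for American.
  V(3,0) = exp(-r*dt) * [p*0.000000 + (1-p)*0.000000] = 0.000000; exercise = 0.000000; V(3,0) = max -> 0.000000
  V(3,1) = exp(-r*dt) * [p*0.000000 + (1-p)*7.120000] = 3.520545; exercise = 0.548772; V(3,1) = max -> 3.520545
  V(3,2) = exp(-r*dt) * [p*7.120000 + (1-p)*18.286814] = 12.595397; exercise = 13.009076; V(3,2) = max -> 13.009076
  V(3,3) = exp(-r*dt) * [p*18.286814 + (1-p)*27.255536] = 22.602997; exercise = 23.016676; V(3,3) = max -> 23.016676
  V(2,0) = exp(-r*dt) * [p*0.000000 + (1-p)*3.520545] = 1.740764; exercise = 0.000000; V(2,0) = max -> 1.740764
  V(2,1) = exp(-r*dt) * [p*3.520545 + (1-p)*13.009076] = 8.189421; exercise = 7.120000; V(2,1) = max -> 8.189421
  V(2,2) = exp(-r*dt) * [p*13.009076 + (1-p)*23.016676] = 17.873135; exercise = 18.286814; V(2,2) = max -> 18.286814
  V(1,0) = exp(-r*dt) * [p*1.740764 + (1-p)*8.189421] = 4.918079; exercise = 0.548772; V(1,0) = max -> 4.918079
  V(1,1) = exp(-r*dt) * [p*8.189421 + (1-p)*18.286814] = 13.129105; exercise = 13.009076; V(1,1) = max -> 13.129105
  V(0,0) = exp(-r*dt) * [p*4.918079 + (1-p)*13.129105] = 8.946228; exercise = 7.120000; V(0,0) = max -> 8.946228

Answer: Price = V(0,0) = 8.9462


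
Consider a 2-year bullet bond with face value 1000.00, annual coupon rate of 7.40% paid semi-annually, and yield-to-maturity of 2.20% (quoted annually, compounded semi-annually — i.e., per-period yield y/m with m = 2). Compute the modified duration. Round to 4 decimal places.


Coupon per period c = face * coupon_rate / m = 37.000000
Periods per year m = 2; per-period yield y/m = 0.011000
Number of cashflows N = 4
Cashflows (t years, CF_t, discount factor 1/(1+y/m)^(m*t), PV):
  t = 0.5000: CF_t = 37.000000, DF = 0.989120, PV = 36.597428
  t = 1.0000: CF_t = 37.000000, DF = 0.978358, PV = 36.199237
  t = 1.5000: CF_t = 37.000000, DF = 0.967713, PV = 35.805378
  t = 2.0000: CF_t = 1037.000000, DF = 0.957184, PV = 992.599687
Price P = sum_t PV_t = 1101.201730
First compute Macaulay numerator sum_t t * PV_t:
  t * PV_t at t = 0.5000: 18.298714
  t * PV_t at t = 1.0000: 36.199237
  t * PV_t at t = 1.5000: 53.708066
  t * PV_t at t = 2.0000: 1985.199375
Macaulay duration D = 2093.405392 / 1101.201730 = 1.901019
Modified duration = D / (1 + y/m) = 1.901019 / (1 + 0.011000) = 1.880335

Answer: Modified duration = 1.8803


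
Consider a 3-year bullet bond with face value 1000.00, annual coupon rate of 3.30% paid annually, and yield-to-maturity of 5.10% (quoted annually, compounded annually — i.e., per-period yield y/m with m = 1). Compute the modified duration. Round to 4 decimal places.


Coupon per period c = face * coupon_rate / m = 33.000000
Periods per year m = 1; per-period yield y/m = 0.051000
Number of cashflows N = 3
Cashflows (t years, CF_t, discount factor 1/(1+y/m)^(m*t), PV):
  t = 1.0000: CF_t = 33.000000, DF = 0.951475, PV = 31.398668
  t = 2.0000: CF_t = 33.000000, DF = 0.905304, PV = 29.875041
  t = 3.0000: CF_t = 1033.000000, DF = 0.861374, PV = 889.799533
Price P = sum_t PV_t = 951.073242
First compute Macaulay numerator sum_t t * PV_t:
  t * PV_t at t = 1.0000: 31.398668
  t * PV_t at t = 2.0000: 59.750082
  t * PV_t at t = 3.0000: 2669.398599
Macaulay duration D = 2760.547348 / 951.073242 = 2.902560
Modified duration = D / (1 + y/m) = 2.902560 / (1 + 0.051000) = 2.761713

Answer: Modified duration = 2.7617


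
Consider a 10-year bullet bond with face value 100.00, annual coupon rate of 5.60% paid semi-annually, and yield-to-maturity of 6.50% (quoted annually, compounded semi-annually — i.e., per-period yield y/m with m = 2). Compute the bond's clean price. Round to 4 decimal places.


Coupon per period c = face * coupon_rate / m = 2.800000
Periods per year m = 2; per-period yield y/m = 0.032500
Number of cashflows N = 20
Cashflows (t years, CF_t, discount factor 1/(1+y/m)^(m*t), PV):
  t = 0.5000: CF_t = 2.800000, DF = 0.968523, PV = 2.711864
  t = 1.0000: CF_t = 2.800000, DF = 0.938037, PV = 2.626503
  t = 1.5000: CF_t = 2.800000, DF = 0.908510, PV = 2.543829
  t = 2.0000: CF_t = 2.800000, DF = 0.879913, PV = 2.463757
  t = 2.5000: CF_t = 2.800000, DF = 0.852216, PV = 2.386205
  t = 3.0000: CF_t = 2.800000, DF = 0.825391, PV = 2.311094
  t = 3.5000: CF_t = 2.800000, DF = 0.799410, PV = 2.238348
  t = 4.0000: CF_t = 2.800000, DF = 0.774247, PV = 2.167892
  t = 4.5000: CF_t = 2.800000, DF = 0.749876, PV = 2.099653
  t = 5.0000: CF_t = 2.800000, DF = 0.726272, PV = 2.033562
  t = 5.5000: CF_t = 2.800000, DF = 0.703411, PV = 1.969552
  t = 6.0000: CF_t = 2.800000, DF = 0.681270, PV = 1.907556
  t = 6.5000: CF_t = 2.800000, DF = 0.659826, PV = 1.847512
  t = 7.0000: CF_t = 2.800000, DF = 0.639056, PV = 1.789358
  t = 7.5000: CF_t = 2.800000, DF = 0.618941, PV = 1.733034
  t = 8.0000: CF_t = 2.800000, DF = 0.599458, PV = 1.678483
  t = 8.5000: CF_t = 2.800000, DF = 0.580589, PV = 1.625650
  t = 9.0000: CF_t = 2.800000, DF = 0.562314, PV = 1.574479
  t = 9.5000: CF_t = 2.800000, DF = 0.544614, PV = 1.524919
  t = 10.0000: CF_t = 102.800000, DF = 0.527471, PV = 54.224045
Price P = sum_t PV_t = 93.457294

Answer: Price = 93.4573


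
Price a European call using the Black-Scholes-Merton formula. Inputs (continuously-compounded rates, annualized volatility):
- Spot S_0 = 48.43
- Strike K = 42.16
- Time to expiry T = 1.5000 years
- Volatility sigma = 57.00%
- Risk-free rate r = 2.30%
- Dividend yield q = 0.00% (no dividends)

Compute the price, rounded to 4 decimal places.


d1 = (ln(S/K) + (r - q + 0.5*sigma^2) * T) / (sigma * sqrt(T)) = 0.59707752
d2 = d1 - sigma * sqrt(T) = -0.10102705
exp(-rT) = 0.96608834; exp(-qT) = 1.00000000
C = S_0 * exp(-qT) * N(d1) - K * exp(-rT) * N(d2)
N(d1) = 0.72477219; N(d2) = 0.45976449
C = 48.4300 * 1.00000000 * 0.72477219 - 42.1600 * 0.96608834 * 0.45976449 = 16.3744

Answer: Price = 16.3744


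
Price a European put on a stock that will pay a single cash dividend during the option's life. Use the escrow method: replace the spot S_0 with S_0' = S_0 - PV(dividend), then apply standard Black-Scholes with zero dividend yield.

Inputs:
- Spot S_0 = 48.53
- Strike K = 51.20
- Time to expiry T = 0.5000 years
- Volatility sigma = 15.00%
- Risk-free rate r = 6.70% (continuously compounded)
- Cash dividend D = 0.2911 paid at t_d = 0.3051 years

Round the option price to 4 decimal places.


Answer: Price = 2.7630

Derivation:
PV(D) = D * exp(-r * t_d) = 0.2911 * 0.97976582 = 0.28520983
S_0' = S_0 - PV(D) = 48.5300 - 0.28520983 = 48.24479017
d1 = (ln(S_0'/K) + (r + sigma^2/2)*T) / (sigma*sqrt(T)) = -0.19164183
d2 = d1 - sigma*sqrt(T) = -0.29770785
exp(-rT) = 0.96705491
N(-d1) = 0.57598861; N(-d2) = 0.61703692
P = K * exp(-rT) * N(-d2) - S_0' * N(-d1) = 51.2000 * 0.96705491 * 0.61703692 - 48.24479017 * 0.57598861 = 2.7630


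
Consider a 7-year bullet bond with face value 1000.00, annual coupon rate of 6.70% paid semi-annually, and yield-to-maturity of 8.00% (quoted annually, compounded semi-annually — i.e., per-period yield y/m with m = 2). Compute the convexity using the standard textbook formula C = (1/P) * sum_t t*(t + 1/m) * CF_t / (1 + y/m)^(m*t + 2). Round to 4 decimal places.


Answer: Convexity = 36.2453

Derivation:
Coupon per period c = face * coupon_rate / m = 33.500000
Periods per year m = 2; per-period yield y/m = 0.040000
Number of cashflows N = 14
Cashflows (t years, CF_t, discount factor 1/(1+y/m)^(m*t), PV):
  t = 0.5000: CF_t = 33.500000, DF = 0.961538, PV = 32.211538
  t = 1.0000: CF_t = 33.500000, DF = 0.924556, PV = 30.972633
  t = 1.5000: CF_t = 33.500000, DF = 0.888996, PV = 29.781378
  t = 2.0000: CF_t = 33.500000, DF = 0.854804, PV = 28.635940
  t = 2.5000: CF_t = 33.500000, DF = 0.821927, PV = 27.534558
  t = 3.0000: CF_t = 33.500000, DF = 0.790315, PV = 26.475537
  t = 3.5000: CF_t = 33.500000, DF = 0.759918, PV = 25.457247
  t = 4.0000: CF_t = 33.500000, DF = 0.730690, PV = 24.478122
  t = 4.5000: CF_t = 33.500000, DF = 0.702587, PV = 23.536656
  t = 5.0000: CF_t = 33.500000, DF = 0.675564, PV = 22.631400
  t = 5.5000: CF_t = 33.500000, DF = 0.649581, PV = 21.760961
  t = 6.0000: CF_t = 33.500000, DF = 0.624597, PV = 20.924001
  t = 6.5000: CF_t = 33.500000, DF = 0.600574, PV = 20.119232
  t = 7.0000: CF_t = 1033.500000, DF = 0.577475, PV = 596.820498
Price P = sum_t PV_t = 931.339701
Convexity numerator sum_t t*(t + 1/m) * CF_t / (1+y/m)^(m*t + 2):
  t = 0.5000: term = 14.890689
  t = 1.0000: term = 42.953911
  t = 1.5000: term = 82.603674
  t = 2.0000: term = 132.377683
  t = 2.5000: term = 190.929351
  t = 3.0000: term = 257.020280
  t = 3.5000: term = 329.513179
  t = 4.0000: term = 407.365194
  t = 4.5000: term = 489.621627
  t = 5.0000: term = 575.410032
  t = 5.5000: term = 663.934652
  t = 6.0000: term = 754.471196
  t = 6.5000: term = 846.361918
  t = 7.0000: term = 28969.190227
Convexity = (1/P) * sum = 33756.643613 / 931.339701 = 36.245254


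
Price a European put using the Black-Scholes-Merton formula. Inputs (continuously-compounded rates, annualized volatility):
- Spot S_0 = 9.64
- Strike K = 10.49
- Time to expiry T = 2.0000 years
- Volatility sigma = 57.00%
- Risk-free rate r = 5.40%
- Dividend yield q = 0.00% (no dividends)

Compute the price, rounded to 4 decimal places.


Answer: Price = 2.8724

Derivation:
d1 = (ln(S/K) + (r - q + 0.5*sigma^2) * T) / (sigma * sqrt(T)) = 0.43220188
d2 = d1 - sigma * sqrt(T) = -0.37389985
exp(-rT) = 0.89762760; exp(-qT) = 1.00000000
P = K * exp(-rT) * N(-d2) - S_0 * exp(-qT) * N(-d1)
N(-d1) = 0.33279735; N(-d2) = 0.64576058
P = 10.4900 * 0.89762760 * 0.64576058 - 9.6400 * 1.00000000 * 0.33279735 = 2.8724


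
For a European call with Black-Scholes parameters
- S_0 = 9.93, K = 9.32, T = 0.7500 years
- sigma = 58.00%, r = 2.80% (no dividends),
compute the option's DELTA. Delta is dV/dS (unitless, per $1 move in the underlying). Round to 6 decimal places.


d1 = 0.4191719224; d2 = -0.0831228118
phi(d1) = 0.3653896051; exp(-qT) = 1.0000000000; exp(-rT) = 0.9792189646
N(d1) = 0.6624547548
Delta = exp(-qT) * N(d1) = 1.0000000000 * 0.6624547548 = 0.662455

Answer: Delta = 0.662455


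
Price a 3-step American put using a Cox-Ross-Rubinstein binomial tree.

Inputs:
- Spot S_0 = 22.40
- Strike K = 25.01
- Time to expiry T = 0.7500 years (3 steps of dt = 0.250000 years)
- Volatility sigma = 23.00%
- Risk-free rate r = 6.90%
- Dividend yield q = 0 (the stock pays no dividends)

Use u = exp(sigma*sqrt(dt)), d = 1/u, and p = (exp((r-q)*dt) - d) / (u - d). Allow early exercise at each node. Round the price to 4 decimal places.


Answer: Price = V(0,0) = 2.8716

Derivation:
dt = T/N = 0.250000
u = exp(sigma*sqrt(dt)) = 1.121873; d = 1/u = 0.891366
p = (exp((r-q)*dt) - d) / (u - d) = 0.546766
Discount per step: exp(-r*dt) = 0.982898
Stock lattice S(k, i) with i counting down-moves:
  k=0: S(0,0) = 22.4000
  k=1: S(1,0) = 25.1300; S(1,1) = 19.9666
  k=2: S(2,0) = 28.1926; S(2,1) = 22.4000; S(2,2) = 17.7976
  k=3: S(3,0) = 31.6286; S(3,1) = 25.1300; S(3,2) = 19.9666; S(3,3) = 15.8641
Terminal payoffs V(N, i) = max(K - S_T, 0):
  V(3,0) = 0.000000; V(3,1) = 0.000000; V(3,2) = 5.043398; V(3,3) = 9.145864
Backward induction: V(k, i) = exp(-r*dt) * [p * V(k+1, i) + (1-p) * V(k+1, i+1)]; then take max(V_cont, immediate exercise) for American.
  V(2,0) = exp(-r*dt) * [p*0.000000 + (1-p)*0.000000] = 0.000000; exercise = 0.000000; V(2,0) = max -> 0.000000
  V(2,1) = exp(-r*dt) * [p*0.000000 + (1-p)*5.043398] = 2.246748; exercise = 2.610000; V(2,1) = max -> 2.610000
  V(2,2) = exp(-r*dt) * [p*5.043398 + (1-p)*9.145864] = 6.784725; exercise = 7.212447; V(2,2) = max -> 7.212447
  V(1,0) = exp(-r*dt) * [p*0.000000 + (1-p)*2.610000] = 1.162711; exercise = 0.000000; V(1,0) = max -> 1.162711
  V(1,1) = exp(-r*dt) * [p*2.610000 + (1-p)*7.212447] = 4.615676; exercise = 5.043398; V(1,1) = max -> 5.043398
  V(0,0) = exp(-r*dt) * [p*1.162711 + (1-p)*5.043398] = 2.871606; exercise = 2.610000; V(0,0) = max -> 2.871606
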